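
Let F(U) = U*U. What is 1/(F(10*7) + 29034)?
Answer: 1/33934 ≈ 2.9469e-5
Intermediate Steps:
F(U) = U²
1/(F(10*7) + 29034) = 1/((10*7)² + 29034) = 1/(70² + 29034) = 1/(4900 + 29034) = 1/33934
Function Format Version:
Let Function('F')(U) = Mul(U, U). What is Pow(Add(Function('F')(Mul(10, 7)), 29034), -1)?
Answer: Rational(1, 33934) ≈ 2.9469e-5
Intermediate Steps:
Function('F')(U) = Pow(U, 2)
Pow(Add(Function('F')(Mul(10, 7)), 29034), -1) = Pow(Add(Pow(Mul(10, 7), 2), 29034), -1) = Pow(Add(Pow(70, 2), 29034), -1) = Pow(Add(4900, 29034), -1) = Pow(33934, -1) = Rational(1, 33934)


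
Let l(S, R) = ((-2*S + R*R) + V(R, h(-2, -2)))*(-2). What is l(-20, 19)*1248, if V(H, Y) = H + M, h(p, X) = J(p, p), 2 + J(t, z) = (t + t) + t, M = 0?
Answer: -1048320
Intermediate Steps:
J(t, z) = -2 + 3*t (J(t, z) = -2 + ((t + t) + t) = -2 + (2*t + t) = -2 + 3*t)
h(p, X) = -2 + 3*p
V(H, Y) = H (V(H, Y) = H + 0 = H)
l(S, R) = -2*R - 2*R² + 4*S (l(S, R) = ((-2*S + R*R) + R)*(-2) = ((-2*S + R²) + R)*(-2) = ((R² - 2*S) + R)*(-2) = (R + R² - 2*S)*(-2) = -2*R - 2*R² + 4*S)
l(-20, 19)*1248 = (-2*19 - 2*19² + 4*(-20))*1248 = (-38 - 2*361 - 80)*1248 = (-38 - 722 - 80)*1248 = -840*1248 = -1048320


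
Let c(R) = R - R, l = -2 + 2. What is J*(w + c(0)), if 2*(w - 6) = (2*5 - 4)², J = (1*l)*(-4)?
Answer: 0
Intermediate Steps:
l = 0
c(R) = 0
J = 0 (J = (1*0)*(-4) = 0*(-4) = 0)
w = 24 (w = 6 + (2*5 - 4)²/2 = 6 + (10 - 4)²/2 = 6 + (½)*6² = 6 + (½)*36 = 6 + 18 = 24)
J*(w + c(0)) = 0*(24 + 0) = 0*24 = 0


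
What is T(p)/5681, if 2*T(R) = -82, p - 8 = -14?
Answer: -41/5681 ≈ -0.0072170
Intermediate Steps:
p = -6 (p = 8 - 14 = -6)
T(R) = -41 (T(R) = (½)*(-82) = -41)
T(p)/5681 = -41/5681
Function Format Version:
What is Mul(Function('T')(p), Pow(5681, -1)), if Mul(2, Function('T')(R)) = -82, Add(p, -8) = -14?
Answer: Rational(-41, 5681) ≈ -0.0072170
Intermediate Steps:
p = -6 (p = Add(8, -14) = -6)
Function('T')(R) = -41 (Function('T')(R) = Mul(Rational(1, 2), -82) = -41)
Mul(Function('T')(p), Pow(5681, -1)) = Mul(-41, Pow(5681, -1)) = Mul(-41, Rational(1, 5681)) = Rational(-41, 5681)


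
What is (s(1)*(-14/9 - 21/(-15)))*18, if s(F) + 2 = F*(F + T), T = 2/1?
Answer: -14/5 ≈ -2.8000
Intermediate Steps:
T = 2 (T = 2*1 = 2)
s(F) = -2 + F*(2 + F) (s(F) = -2 + F*(F + 2) = -2 + F*(2 + F))
(s(1)*(-14/9 - 21/(-15)))*18 = ((-2 + 1² + 2*1)*(-14/9 - 21/(-15)))*18 = ((-2 + 1 + 2)*(-14*⅑ - 21*(-1/15)))*18 = (1*(-14/9 + 7/5))*18 = (1*(-7/45))*18 = -7/45*18 = -14/5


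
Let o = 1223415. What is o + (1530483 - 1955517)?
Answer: 798381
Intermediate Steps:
o + (1530483 - 1955517) = 1223415 + (1530483 - 1955517) = 1223415 - 425034 = 798381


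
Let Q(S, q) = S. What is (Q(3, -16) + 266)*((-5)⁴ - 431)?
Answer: 52186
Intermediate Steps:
(Q(3, -16) + 266)*((-5)⁴ - 431) = (3 + 266)*((-5)⁴ - 431) = 269*(625 - 431) = 269*194 = 52186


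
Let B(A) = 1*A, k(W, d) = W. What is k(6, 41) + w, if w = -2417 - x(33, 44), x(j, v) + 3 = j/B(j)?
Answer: -2409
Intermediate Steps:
B(A) = A
x(j, v) = -2 (x(j, v) = -3 + j/j = -3 + 1 = -2)
w = -2415 (w = -2417 - 1*(-2) = -2417 + 2 = -2415)
k(6, 41) + w = 6 - 2415 = -2409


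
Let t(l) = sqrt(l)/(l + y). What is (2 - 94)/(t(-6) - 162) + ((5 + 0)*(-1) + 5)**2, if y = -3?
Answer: 201204/354295 - 138*I*sqrt(6)/354295 ≈ 0.5679 - 0.00095409*I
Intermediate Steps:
t(l) = sqrt(l)/(-3 + l) (t(l) = sqrt(l)/(l - 3) = sqrt(l)/(-3 + l))
(2 - 94)/(t(-6) - 162) + ((5 + 0)*(-1) + 5)**2 = (2 - 94)/(sqrt(-6)/(-3 - 6) - 162) + ((5 + 0)*(-1) + 5)**2 = -92/((I*sqrt(6))/(-9) - 162) + (5*(-1) + 5)**2 = -92/((I*sqrt(6))*(-1/9) - 162) + (-5 + 5)**2 = -92/(-I*sqrt(6)/9 - 162) + 0**2 = -92/(-162 - I*sqrt(6)/9) + 0 = -92/(-162 - I*sqrt(6)/9)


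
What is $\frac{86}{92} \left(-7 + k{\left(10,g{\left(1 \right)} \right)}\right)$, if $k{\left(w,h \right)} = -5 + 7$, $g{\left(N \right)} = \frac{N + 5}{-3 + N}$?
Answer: $- \frac{215}{46} \approx -4.6739$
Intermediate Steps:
$g{\left(N \right)} = \frac{5 + N}{-3 + N}$
$k{\left(w,h \right)} = 2$
$\frac{86}{92} \left(-7 + k{\left(10,g{\left(1 \right)} \right)}\right) = \frac{86}{92} \left(-7 + 2\right) = 86 \cdot \frac{1}{92} \left(-5\right) = \frac{43}{46} \left(-5\right) = - \frac{215}{46}$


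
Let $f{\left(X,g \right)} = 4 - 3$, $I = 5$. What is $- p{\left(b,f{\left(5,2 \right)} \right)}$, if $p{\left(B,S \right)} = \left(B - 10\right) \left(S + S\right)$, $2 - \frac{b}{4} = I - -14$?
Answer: $156$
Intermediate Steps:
$f{\left(X,g \right)} = 1$ ($f{\left(X,g \right)} = 4 - 3 = 1$)
$b = -68$ ($b = 8 - 4 \left(5 - -14\right) = 8 - 4 \left(5 + 14\right) = 8 - 76 = -68$)
$p{\left(B,S \right)} = 2 S \left(-10 + B\right)$ ($p{\left(B,S \right)} = \left(-10 + B\right) 2 S = 2 S \left(-10 + B\right)$)
$- p{\left(b,f{\left(5,2 \right)} \right)} = - 2 \cdot 1 \left(-10 - 68\right) = - 2 \cdot 1 \left(-78\right) = \left(-1\right) \left(-156\right) = 156$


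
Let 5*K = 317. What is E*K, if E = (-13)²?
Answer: 53573/5 ≈ 10715.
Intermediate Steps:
E = 169
K = 317/5 (K = (⅕)*317 = 317/5 ≈ 63.400)
E*K = 169*(317/5) = 53573/5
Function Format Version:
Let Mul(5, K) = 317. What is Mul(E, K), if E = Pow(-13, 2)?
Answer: Rational(53573, 5) ≈ 10715.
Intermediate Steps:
E = 169
K = Rational(317, 5) (K = Mul(Rational(1, 5), 317) = Rational(317, 5) ≈ 63.400)
Mul(E, K) = Mul(169, Rational(317, 5)) = Rational(53573, 5)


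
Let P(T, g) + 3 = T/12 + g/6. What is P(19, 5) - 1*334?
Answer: -4015/12 ≈ -334.58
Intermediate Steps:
P(T, g) = -3 + g/6 + T/12 (P(T, g) = -3 + (T/12 + g/6) = -3 + (g/6 + T/12) = -3 + g/6 + T/12)
P(19, 5) - 1*334 = (-3 + (1/6)*5 + (1/12)*19) - 1*334 = (-3 + 5/6 + 19/12) - 334 = -7/12 - 334 = -4015/12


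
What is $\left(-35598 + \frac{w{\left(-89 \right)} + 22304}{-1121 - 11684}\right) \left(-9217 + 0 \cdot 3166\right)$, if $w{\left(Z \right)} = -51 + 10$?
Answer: $\frac{323200948977}{985} \approx 3.2812 \cdot 10^{8}$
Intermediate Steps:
$w{\left(Z \right)} = -41$
$\left(-35598 + \frac{w{\left(-89 \right)} + 22304}{-1121 - 11684}\right) \left(-9217 + 0 \cdot 3166\right) = \left(-35598 + \frac{-41 + 22304}{-1121 - 11684}\right) \left(-9217 + 0 \cdot 3166\right) = \left(-35598 + \frac{22263}{-12805}\right) \left(-9217 + 0\right) = \left(-35598 + 22263 \left(- \frac{1}{12805}\right)\right) \left(-9217\right) = \left(-35598 - \frac{22263}{12805}\right) \left(-9217\right) = \left(- \frac{455854653}{12805}\right) \left(-9217\right) = \frac{323200948977}{985}$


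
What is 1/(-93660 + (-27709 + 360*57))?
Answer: -1/100849 ≈ -9.9158e-6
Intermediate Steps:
1/(-93660 + (-27709 + 360*57)) = 1/(-93660 + (-27709 + 20520)) = 1/(-93660 - 7189) = 1/(-100849) = -1/100849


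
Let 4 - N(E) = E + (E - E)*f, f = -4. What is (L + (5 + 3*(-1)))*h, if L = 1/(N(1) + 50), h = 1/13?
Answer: 107/689 ≈ 0.15530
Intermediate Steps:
N(E) = 4 - E (N(E) = 4 - (E + (E - E)*(-4)) = 4 - (E + 0*(-4)) = 4 - (E + 0) = 4 - E)
h = 1/13 ≈ 0.076923
L = 1/53 (L = 1/((4 - 1*1) + 50) = 1/((4 - 1) + 50) = 1/(3 + 50) = 1/53 ≈ 0.018868)
(L + (5 + 3*(-1)))*h = (1/53 + (5 + 3*(-1)))*(1/13) = (1/53 + (5 - 3))*(1/13) = (1/53 + 2)*(1/13) = (107/53)*(1/13) = 107/689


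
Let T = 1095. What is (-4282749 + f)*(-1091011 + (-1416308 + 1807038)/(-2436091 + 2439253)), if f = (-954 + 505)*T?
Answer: 2744793760702168/527 ≈ 5.2083e+12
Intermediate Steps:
f = -491655 (f = (-954 + 505)*1095 = -449*1095 = -491655)
(-4282749 + f)*(-1091011 + (-1416308 + 1807038)/(-2436091 + 2439253)) = (-4282749 - 491655)*(-1091011 + (-1416308 + 1807038)/(-2436091 + 2439253)) = -4774404*(-1091011 + 390730/3162) = -4774404*(-1091011 + 390730*(1/3162)) = -4774404*(-1091011 + 195365/1581) = -4774404*(-1724693026/1581) = 2744793760702168/527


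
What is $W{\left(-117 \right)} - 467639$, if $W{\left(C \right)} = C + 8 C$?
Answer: $-468692$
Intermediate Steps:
$W{\left(C \right)} = 9 C$
$W{\left(-117 \right)} - 467639 = 9 \left(-117\right) - 467639 = -1053 - 467639 = -468692$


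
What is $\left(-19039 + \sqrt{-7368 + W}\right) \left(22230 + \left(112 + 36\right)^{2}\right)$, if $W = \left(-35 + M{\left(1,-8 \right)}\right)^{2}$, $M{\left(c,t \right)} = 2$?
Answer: $-840267226 + 44134 i \sqrt{6279} \approx -8.4027 \cdot 10^{8} + 3.4972 \cdot 10^{6} i$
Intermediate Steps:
$W = 1089$ ($W = \left(-35 + 2\right)^{2} = \left(-33\right)^{2} = 1089$)
$\left(-19039 + \sqrt{-7368 + W}\right) \left(22230 + \left(112 + 36\right)^{2}\right) = \left(-19039 + \sqrt{-7368 + 1089}\right) \left(22230 + \left(112 + 36\right)^{2}\right) = \left(-19039 + \sqrt{-6279}\right) \left(22230 + 148^{2}\right) = \left(-19039 + i \sqrt{6279}\right) \left(22230 + 21904\right) = \left(-19039 + i \sqrt{6279}\right) 44134 = -840267226 + 44134 i \sqrt{6279}$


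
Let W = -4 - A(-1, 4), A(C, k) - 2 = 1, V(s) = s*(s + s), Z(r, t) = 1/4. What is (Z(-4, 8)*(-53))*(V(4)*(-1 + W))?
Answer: 3392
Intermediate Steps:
Z(r, t) = 1/4
V(s) = 2*s**2 (V(s) = s*(2*s) = 2*s**2)
A(C, k) = 3 (A(C, k) = 2 + 1 = 3)
W = -7 (W = -4 - 1*3 = -4 - 3 = -7)
(Z(-4, 8)*(-53))*(V(4)*(-1 + W)) = ((1/4)*(-53))*((2*4**2)*(-1 - 7)) = -53*2*16*(-8)/4 = -424*(-8) = -53/4*(-256) = 3392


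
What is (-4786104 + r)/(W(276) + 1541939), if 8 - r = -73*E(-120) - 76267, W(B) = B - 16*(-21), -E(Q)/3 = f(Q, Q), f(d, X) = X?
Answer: -4683549/1542551 ≈ -3.0362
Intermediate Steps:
E(Q) = -3*Q
W(B) = 336 + B (W(B) = B + 336 = 336 + B)
r = 102555 (r = 8 - (-(-219)*(-120) - 76267) = 8 - (-73*360 - 76267) = 8 - (-26280 - 76267) = 8 - 1*(-102547) = 8 + 102547 = 102555)
(-4786104 + r)/(W(276) + 1541939) = (-4786104 + 102555)/((336 + 276) + 1541939) = -4683549/(612 + 1541939) = -4683549/1542551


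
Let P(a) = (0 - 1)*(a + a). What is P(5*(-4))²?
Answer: 1600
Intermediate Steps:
P(a) = -2*a
P(5*(-4))² = (-10*(-4))² = (-2*(-20))² = 40² = 1600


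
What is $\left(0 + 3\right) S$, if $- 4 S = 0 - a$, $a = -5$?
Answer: $- \frac{15}{4} \approx -3.75$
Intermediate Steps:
$S = - \frac{5}{4}$ ($S = - \frac{0 - -5}{4} = - \frac{0 + 5}{4} = \left(- \frac{1}{4}\right) 5 = - \frac{5}{4} \approx -1.25$)
$\left(0 + 3\right) S = \left(0 + 3\right) \left(- \frac{5}{4}\right) = 3 \left(- \frac{5}{4}\right) = - \frac{15}{4}$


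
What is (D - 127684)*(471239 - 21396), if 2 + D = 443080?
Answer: 141877783142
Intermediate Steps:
D = 443078 (D = -2 + 443080 = 443078)
(D - 127684)*(471239 - 21396) = (443078 - 127684)*(471239 - 21396) = 315394*449843 = 141877783142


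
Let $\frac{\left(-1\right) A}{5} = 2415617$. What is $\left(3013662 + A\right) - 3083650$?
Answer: $-12148073$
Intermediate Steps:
$A = -12078085$ ($A = \left(-5\right) 2415617 = -12078085$)
$\left(3013662 + A\right) - 3083650 = \left(3013662 - 12078085\right) - 3083650 = -9064423 - 3083650 = -12148073$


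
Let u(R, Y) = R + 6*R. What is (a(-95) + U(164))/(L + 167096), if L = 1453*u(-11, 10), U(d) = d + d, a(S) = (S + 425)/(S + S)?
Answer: 6199/1049085 ≈ 0.0059090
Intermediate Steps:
u(R, Y) = 7*R
a(S) = (425 + S)/(2*S) (a(S) = (425 + S)/((2*S)) = (425 + S)*(1/(2*S)) = (425 + S)/(2*S))
U(d) = 2*d
L = -111881 (L = 1453*(7*(-11)) = 1453*(-77) = -111881)
(a(-95) + U(164))/(L + 167096) = ((½)*(425 - 95)/(-95) + 2*164)/(-111881 + 167096) = ((½)*(-1/95)*330 + 328)/55215 = (-33/19 + 328)*(1/55215) = (6199/19)*(1/55215) = 6199/1049085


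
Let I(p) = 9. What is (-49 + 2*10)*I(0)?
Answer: -261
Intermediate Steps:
(-49 + 2*10)*I(0) = (-49 + 2*10)*9 = (-49 + 20)*9 = -29*9 = -261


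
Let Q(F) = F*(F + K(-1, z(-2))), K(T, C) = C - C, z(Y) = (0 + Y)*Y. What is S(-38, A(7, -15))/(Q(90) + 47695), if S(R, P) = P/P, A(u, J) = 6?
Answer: 1/55795 ≈ 1.7923e-5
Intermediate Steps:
z(Y) = Y² (z(Y) = Y*Y = Y²)
K(T, C) = 0
Q(F) = F² (Q(F) = F*(F + 0) = F*F = F²)
S(R, P) = 1
S(-38, A(7, -15))/(Q(90) + 47695) = 1/(90² + 47695) = 1/(8100 + 47695) = 1/55795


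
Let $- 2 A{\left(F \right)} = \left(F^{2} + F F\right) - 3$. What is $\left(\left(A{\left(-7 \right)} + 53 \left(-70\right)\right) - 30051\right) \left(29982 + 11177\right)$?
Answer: $- \frac{2783048103}{2} \approx -1.3915 \cdot 10^{9}$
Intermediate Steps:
$A{\left(F \right)} = \frac{3}{2} - F^{2}$ ($A{\left(F \right)} = - \frac{\left(F^{2} + F F\right) - 3}{2} = - \frac{\left(F^{2} + F^{2}\right) - 3}{2} = - \frac{2 F^{2} - 3}{2} = - \frac{-3 + 2 F^{2}}{2} = \frac{3}{2} - F^{2}$)
$\left(\left(A{\left(-7 \right)} + 53 \left(-70\right)\right) - 30051\right) \left(29982 + 11177\right) = \left(\left(\left(\frac{3}{2} - \left(-7\right)^{2}\right) + 53 \left(-70\right)\right) - 30051\right) \left(29982 + 11177\right) = \left(\left(\left(\frac{3}{2} - 49\right) - 3710\right) - 30051\right) 41159 = \left(\left(- \frac{95}{2} - 3710\right) - 30051\right) 41159 = \left(- \frac{7515}{2} - 30051\right) 41159 = \left(- \frac{67617}{2}\right) 41159 = - \frac{2783048103}{2}$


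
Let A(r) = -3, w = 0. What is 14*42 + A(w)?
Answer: 585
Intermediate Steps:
14*42 + A(w) = 14*42 - 3 = 588 - 3 = 585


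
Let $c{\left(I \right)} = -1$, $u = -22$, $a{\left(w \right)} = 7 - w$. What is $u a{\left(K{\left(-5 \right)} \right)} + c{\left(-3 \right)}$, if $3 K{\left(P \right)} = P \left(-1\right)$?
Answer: $- \frac{355}{3} \approx -118.33$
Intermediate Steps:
$K{\left(P \right)} = - \frac{P}{3}$ ($K{\left(P \right)} = \frac{P \left(-1\right)}{3} = \frac{\left(-1\right) P}{3} = - \frac{P}{3}$)
$u a{\left(K{\left(-5 \right)} \right)} + c{\left(-3 \right)} = - 22 \left(7 - \left(- \frac{1}{3}\right) \left(-5\right)\right) - 1 = - 22 \left(7 - \frac{5}{3}\right) - 1 = \left(-22\right) \frac{16}{3} - 1 = - \frac{352}{3} - 1 = - \frac{355}{3}$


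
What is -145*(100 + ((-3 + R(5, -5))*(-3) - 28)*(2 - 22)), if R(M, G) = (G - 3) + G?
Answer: 43500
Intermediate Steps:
R(M, G) = -3 + 2*G (R(M, G) = (-3 + G) + G = -3 + 2*G)
-145*(100 + ((-3 + R(5, -5))*(-3) - 28)*(2 - 22)) = -145*(100 + ((-3 + (-3 + 2*(-5)))*(-3) - 28)*(2 - 22)) = -145*(100 + ((-3 + (-3 - 10))*(-3) - 28)*(-20)) = -145*(100 + ((-3 - 13)*(-3) - 28)*(-20)) = -145*(100 + (-16*(-3) - 28)*(-20)) = -145*(100 + (48 - 28)*(-20)) = -145*(100 + 20*(-20)) = -145*(100 - 400) = -145*(-300) = 43500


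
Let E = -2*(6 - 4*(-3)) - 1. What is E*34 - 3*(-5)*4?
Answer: -1198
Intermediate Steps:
E = -37 (E = -2*(6 + 12) - 1 = -2*18 - 1 = -36 - 1 = -37)
E*34 - 3*(-5)*4 = -37*34 - 3*(-5)*4 = -1258 + 15*4 = -1258 + 60 = -1198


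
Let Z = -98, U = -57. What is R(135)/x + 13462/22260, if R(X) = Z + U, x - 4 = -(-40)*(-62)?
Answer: 173501/259980 ≈ 0.66736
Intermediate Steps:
x = -2476 (x = 4 - (-40)*(-62) = 4 - 5*496 = 4 - 2480 = -2476)
R(X) = -155 (R(X) = -98 - 57 = -155)
R(135)/x + 13462/22260 = -155/(-2476) + 13462/22260 = -155*(-1/2476) + 13462*(1/22260) = 155/2476 + 127/210 = 173501/259980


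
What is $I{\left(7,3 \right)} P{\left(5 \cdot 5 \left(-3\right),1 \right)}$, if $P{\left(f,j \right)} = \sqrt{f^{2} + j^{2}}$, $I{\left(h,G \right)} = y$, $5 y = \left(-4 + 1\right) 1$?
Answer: $- \frac{3 \sqrt{5626}}{5} \approx -45.004$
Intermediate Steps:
$y = - \frac{3}{5}$ ($y = \frac{\left(-4 + 1\right) 1}{5} = \frac{\left(-3\right) 1}{5} = \frac{1}{5} \left(-3\right) = - \frac{3}{5} \approx -0.6$)
$I{\left(h,G \right)} = - \frac{3}{5}$
$I{\left(7,3 \right)} P{\left(5 \cdot 5 \left(-3\right),1 \right)} = - \frac{3 \sqrt{\left(5 \cdot 5 \left(-3\right)\right)^{2} + 1^{2}}}{5} = - \frac{3 \sqrt{\left(25 \left(-3\right)\right)^{2} + 1}}{5} = - \frac{3 \sqrt{\left(-75\right)^{2} + 1}}{5} = - \frac{3 \sqrt{5625 + 1}}{5} = - \frac{3 \sqrt{5626}}{5}$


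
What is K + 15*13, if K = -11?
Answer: 184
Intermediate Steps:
K + 15*13 = -11 + 15*13 = -11 + 195 = 184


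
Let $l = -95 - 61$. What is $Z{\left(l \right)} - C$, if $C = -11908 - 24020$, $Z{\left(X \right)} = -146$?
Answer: $35782$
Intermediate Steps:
$l = -156$
$C = -35928$ ($C = -11908 - 24020 = -35928$)
$Z{\left(l \right)} - C = -146 - -35928 = -146 + 35928 = 35782$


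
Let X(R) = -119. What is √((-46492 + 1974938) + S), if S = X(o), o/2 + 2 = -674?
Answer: √1928327 ≈ 1388.6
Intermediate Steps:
o = -1352 (o = -4 + 2*(-674) = -4 - 1348 = -1352)
S = -119
√((-46492 + 1974938) + S) = √((-46492 + 1974938) - 119) = √(1928446 - 119) = √1928327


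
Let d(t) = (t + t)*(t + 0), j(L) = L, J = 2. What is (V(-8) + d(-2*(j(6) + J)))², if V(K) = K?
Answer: 254016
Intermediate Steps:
d(t) = 2*t² (d(t) = (2*t)*t = 2*t²)
(V(-8) + d(-2*(j(6) + J)))² = (-8 + 2*(-2*(6 + 2))²)² = (-8 + 2*(-2*8)²)² = (-8 + 2*(-16)²)² = (-8 + 2*256)² = (-8 + 512)² = 504² = 254016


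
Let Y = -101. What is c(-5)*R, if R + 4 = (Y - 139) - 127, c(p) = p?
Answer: 1855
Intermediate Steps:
R = -371 (R = -4 + ((-101 - 139) - 127) = -4 + (-240 - 127) = -4 - 367 = -371)
c(-5)*R = -5*(-371) = 1855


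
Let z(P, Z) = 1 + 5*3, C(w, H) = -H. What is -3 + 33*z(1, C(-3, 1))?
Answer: 525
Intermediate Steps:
z(P, Z) = 16 (z(P, Z) = 1 + 15 = 16)
-3 + 33*z(1, C(-3, 1)) = -3 + 33*16 = -3 + 528 = 525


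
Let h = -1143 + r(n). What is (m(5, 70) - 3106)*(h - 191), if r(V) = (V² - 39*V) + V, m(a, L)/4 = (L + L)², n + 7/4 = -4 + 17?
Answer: -984807873/8 ≈ -1.2310e+8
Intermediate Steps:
n = 45/4 (n = -7/4 + (-4 + 17) = -7/4 + 13 = 45/4 ≈ 11.250)
m(a, L) = 16*L² (m(a, L) = 4*(L + L)² = 4*(2*L)² = 4*(4*L²) = 16*L²)
r(V) = V² - 38*V
h = -23103/16 (h = -1143 + 45*(-38 + 45/4)/4 = -1143 + (45/4)*(-107/4) = -1143 - 4815/16 = -23103/16 ≈ -1443.9)
(m(5, 70) - 3106)*(h - 191) = (16*70² - 3106)*(-23103/16 - 191) = (16*4900 - 3106)*(-26159/16) = (78400 - 3106)*(-26159/16) = 75294*(-26159/16) = -984807873/8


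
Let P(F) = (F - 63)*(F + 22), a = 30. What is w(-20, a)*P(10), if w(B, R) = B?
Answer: 33920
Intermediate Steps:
P(F) = (-63 + F)*(22 + F)
w(-20, a)*P(10) = -20*(-1386 + 10² - 41*10) = -20*(-1386 + 100 - 410) = -20*(-1696) = 33920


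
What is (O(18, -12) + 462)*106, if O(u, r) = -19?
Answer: 46958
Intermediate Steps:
(O(18, -12) + 462)*106 = (-19 + 462)*106 = 443*106 = 46958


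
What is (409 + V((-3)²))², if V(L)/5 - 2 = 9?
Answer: 215296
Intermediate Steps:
V(L) = 55 (V(L) = 10 + 5*9 = 10 + 45 = 55)
(409 + V((-3)²))² = (409 + 55)² = 464² = 215296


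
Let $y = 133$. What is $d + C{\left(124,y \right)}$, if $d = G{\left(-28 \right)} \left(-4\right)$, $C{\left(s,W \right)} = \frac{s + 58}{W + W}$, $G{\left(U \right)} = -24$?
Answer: $\frac{1837}{19} \approx 96.684$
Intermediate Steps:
$C{\left(s,W \right)} = \frac{58 + s}{2 W}$
$d = 96$ ($d = \left(-24\right) \left(-4\right) = 96$)
$d + C{\left(124,y \right)} = 96 + \frac{58 + 124}{2 \cdot 133} = 96 + \frac{1}{2} \cdot \frac{1}{133} \cdot 182 = 96 + \frac{13}{19} = \frac{1837}{19}$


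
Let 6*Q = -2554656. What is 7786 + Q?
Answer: -417990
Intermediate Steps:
Q = -425776 (Q = (⅙)*(-2554656) = -425776)
7786 + Q = 7786 - 425776 = -417990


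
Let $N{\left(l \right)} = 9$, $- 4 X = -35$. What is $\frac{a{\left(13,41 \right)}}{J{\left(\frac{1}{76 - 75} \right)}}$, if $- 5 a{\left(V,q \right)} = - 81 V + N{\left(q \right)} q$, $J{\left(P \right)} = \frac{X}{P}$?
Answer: $\frac{2736}{175} \approx 15.634$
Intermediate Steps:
$X = \frac{35}{4}$ ($X = \left(- \frac{1}{4}\right) \left(-35\right) = \frac{35}{4} \approx 8.75$)
$J{\left(P \right)} = \frac{35}{4 P}$
$a{\left(V,q \right)} = - \frac{9 q}{5} + \frac{81 V}{5}$ ($a{\left(V,q \right)} = - \frac{- 81 V + 9 q}{5} = - \frac{9 q}{5} + \frac{81 V}{5}$)
$\frac{a{\left(13,41 \right)}}{J{\left(\frac{1}{76 - 75} \right)}} = \frac{\left(- \frac{9}{5}\right) 41 + \frac{81}{5} \cdot 13}{\frac{35}{4} \frac{1}{\frac{1}{76 - 75}}} = \frac{- \frac{369}{5} + \frac{1053}{5}}{\frac{35}{4} \frac{1}{1^{-1}}} = \frac{684}{5 \frac{35}{4 \cdot 1}} = \frac{684}{5 \cdot \frac{35}{4} \cdot 1} = \frac{684}{5 \cdot \frac{35}{4}} = \frac{684}{5} \cdot \frac{4}{35} = \frac{2736}{175}$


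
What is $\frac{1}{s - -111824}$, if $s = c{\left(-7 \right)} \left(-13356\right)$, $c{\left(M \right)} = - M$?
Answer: $\frac{1}{18332} \approx 5.4549 \cdot 10^{-5}$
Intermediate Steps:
$s = -93492$ ($s = \left(-1\right) \left(-7\right) \left(-13356\right) = 7 \left(-13356\right) = -93492$)
$\frac{1}{s - -111824} = \frac{1}{-93492 - -111824} = \frac{1}{-93492 + \left(-199234 + 311058\right)} = \frac{1}{-93492 + 111824} = \frac{1}{18332}$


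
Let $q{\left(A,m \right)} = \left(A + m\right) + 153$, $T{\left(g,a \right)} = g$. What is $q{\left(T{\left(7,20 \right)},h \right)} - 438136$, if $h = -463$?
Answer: $-438439$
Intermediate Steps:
$q{\left(A,m \right)} = 153 + A + m$
$q{\left(T{\left(7,20 \right)},h \right)} - 438136 = \left(153 + 7 - 463\right) - 438136 = -303 - 438136 = -438439$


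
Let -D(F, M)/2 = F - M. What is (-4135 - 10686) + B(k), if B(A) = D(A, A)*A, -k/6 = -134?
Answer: -14821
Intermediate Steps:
k = 804 (k = -6*(-134) = 804)
D(F, M) = -2*F + 2*M (D(F, M) = -2*(F - M) = -2*F + 2*M)
B(A) = 0 (B(A) = (-2*A + 2*A)*A = 0*A = 0)
(-4135 - 10686) + B(k) = (-4135 - 10686) + 0 = -14821 + 0 = -14821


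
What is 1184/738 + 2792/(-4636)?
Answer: 428566/427671 ≈ 1.0021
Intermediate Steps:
1184/738 + 2792/(-4636) = 1184*(1/738) + 2792*(-1/4636) = 592/369 - 698/1159 = 428566/427671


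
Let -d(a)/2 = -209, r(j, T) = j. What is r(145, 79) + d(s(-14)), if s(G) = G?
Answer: 563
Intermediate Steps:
d(a) = 418 (d(a) = -2*(-209) = 418)
r(145, 79) + d(s(-14)) = 145 + 418 = 563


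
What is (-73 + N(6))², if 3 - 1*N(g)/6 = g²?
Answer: 73441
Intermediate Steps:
N(g) = 18 - 6*g²
(-73 + N(6))² = (-73 + (18 - 6*6²))² = (-73 + (18 - 6*36))² = (-73 + (18 - 216))² = (-73 - 198)² = (-271)² = 73441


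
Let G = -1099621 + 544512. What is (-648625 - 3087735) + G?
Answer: -4291469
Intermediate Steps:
G = -555109
(-648625 - 3087735) + G = (-648625 - 3087735) - 555109 = -3736360 - 555109 = -4291469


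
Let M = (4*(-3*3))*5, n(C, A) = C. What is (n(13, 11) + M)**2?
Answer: 27889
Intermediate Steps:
M = -180 (M = (4*(-9))*5 = -36*5 = -180)
(n(13, 11) + M)**2 = (13 - 180)**2 = (-167)**2 = 27889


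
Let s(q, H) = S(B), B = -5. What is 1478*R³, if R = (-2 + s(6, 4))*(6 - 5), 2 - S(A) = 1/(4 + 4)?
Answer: -739/256 ≈ -2.8867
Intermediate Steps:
S(A) = 15/8 (S(A) = 2 - 1/(4 + 4) = 2 - 1/8 = 2 - 1*⅛ = 2 - ⅛ = 15/8)
s(q, H) = 15/8
R = -⅛ (R = (-2 + 15/8)*(6 - 5) = -⅛*1 = -⅛ ≈ -0.12500)
1478*R³ = 1478*(-⅛)³ = 1478*(-1/512) = -739/256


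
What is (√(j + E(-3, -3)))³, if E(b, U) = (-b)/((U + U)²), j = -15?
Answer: -179*I*√537/72 ≈ -57.611*I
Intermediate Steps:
E(b, U) = -b/(4*U²) (E(b, U) = (-b)/((2*U)²) = (-b)/((4*U²)) = (-b)*(1/(4*U²)) = -b/(4*U²))
(√(j + E(-3, -3)))³ = (√(-15 - ¼*(-3)/(-3)²))³ = (√(-15 - ¼*(-3)*⅑))³ = (√(-15 + 1/12))³ = (√(-179/12))³ = (I*√537/6)³ = -179*I*√537/72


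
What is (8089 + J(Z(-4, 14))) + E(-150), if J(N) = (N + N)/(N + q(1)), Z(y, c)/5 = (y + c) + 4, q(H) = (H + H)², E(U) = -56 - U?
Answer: 302841/37 ≈ 8184.9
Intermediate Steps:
q(H) = 4*H² (q(H) = (2*H)² = 4*H²)
Z(y, c) = 20 + 5*c + 5*y (Z(y, c) = 5*((y + c) + 4) = 5*((c + y) + 4) = 5*(4 + c + y) = 20 + 5*c + 5*y)
J(N) = 2*N/(4 + N) (J(N) = (N + N)/(N + 4*1²) = (2*N)/(N + 4*1) = (2*N)/(N + 4) = (2*N)/(4 + N) = 2*N/(4 + N))
(8089 + J(Z(-4, 14))) + E(-150) = (8089 + 2*(20 + 5*14 + 5*(-4))/(4 + (20 + 5*14 + 5*(-4)))) + (-56 - 1*(-150)) = (8089 + 2*(20 + 70 - 20)/(4 + (20 + 70 - 20))) + (-56 + 150) = (8089 + 2*70/(4 + 70)) + 94 = (8089 + 2*70/74) + 94 = (8089 + 2*70*(1/74)) + 94 = (8089 + 70/37) + 94 = 299363/37 + 94 = 302841/37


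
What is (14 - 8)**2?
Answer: 36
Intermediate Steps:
(14 - 8)**2 = 6**2 = 36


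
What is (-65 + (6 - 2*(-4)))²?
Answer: 2601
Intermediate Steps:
(-65 + (6 - 2*(-4)))² = (-65 + (6 + 8))² = (-65 + 14)² = (-51)² = 2601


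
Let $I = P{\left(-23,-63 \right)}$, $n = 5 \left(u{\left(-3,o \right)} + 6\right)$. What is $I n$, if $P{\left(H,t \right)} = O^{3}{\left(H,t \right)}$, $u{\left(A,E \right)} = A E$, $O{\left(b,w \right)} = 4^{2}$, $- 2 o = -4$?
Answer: $0$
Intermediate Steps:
$o = 2$ ($o = \left(- \frac{1}{2}\right) \left(-4\right) = 2$)
$O{\left(b,w \right)} = 16$
$n = 0$ ($n = 5 \left(\left(-3\right) 2 + 6\right) = 5 \left(-6 + 6\right) = 5 \cdot 0 = 0$)
$P{\left(H,t \right)} = 4096$ ($P{\left(H,t \right)} = 16^{3} = 4096$)
$I = 4096$
$I n = 4096 \cdot 0 = 0$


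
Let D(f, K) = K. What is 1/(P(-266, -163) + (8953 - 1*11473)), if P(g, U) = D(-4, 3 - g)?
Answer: -1/2251 ≈ -0.00044425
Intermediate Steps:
P(g, U) = 3 - g
1/(P(-266, -163) + (8953 - 1*11473)) = 1/((3 - 1*(-266)) + (8953 - 1*11473)) = 1/((3 + 266) + (8953 - 11473)) = 1/(269 - 2520) = 1/(-2251) = -1/2251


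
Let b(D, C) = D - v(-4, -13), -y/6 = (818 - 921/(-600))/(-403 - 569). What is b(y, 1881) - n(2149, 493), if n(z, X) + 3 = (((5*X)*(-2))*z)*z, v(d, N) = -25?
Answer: 737674483203107/32400 ≈ 2.2768e+10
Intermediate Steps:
y = 163907/32400 (y = -6*(818 - 921/(-600))/(-403 - 569) = -6*(818 - 921*(-1/600))/(-972) = -6*(818 + 307/200)*(-1)/972 = -491721*(-1)/(100*972) = -6*(-163907/194400) = 163907/32400 ≈ 5.0589)
n(z, X) = -3 - 10*X*z² (n(z, X) = -3 + (((5*X)*(-2))*z)*z = -3 + ((-10*X)*z)*z = -3 + (-10*X*z)*z = -3 - 10*X*z²)
b(D, C) = 25 + D (b(D, C) = D - 1*(-25) = D + 25 = 25 + D)
b(y, 1881) - n(2149, 493) = (25 + 163907/32400) - (-3 - 10*493*2149²) = 973907/32400 - (-3 - 10*493*4618201) = 973907/32400 - (-3 - 22767730930) = 973907/32400 - 1*(-22767730933) = 973907/32400 + 22767730933 = 737674483203107/32400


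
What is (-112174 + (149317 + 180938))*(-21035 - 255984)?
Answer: -60412580539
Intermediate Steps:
(-112174 + (149317 + 180938))*(-21035 - 255984) = (-112174 + 330255)*(-277019) = 218081*(-277019) = -60412580539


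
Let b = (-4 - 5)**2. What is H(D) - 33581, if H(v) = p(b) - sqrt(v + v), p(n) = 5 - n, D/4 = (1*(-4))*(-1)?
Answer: -33657 - 4*sqrt(2) ≈ -33663.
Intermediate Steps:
D = 16 (D = 4*((1*(-4))*(-1)) = 4*(-4*(-1)) = 4*4 = 16)
b = 81 (b = (-9)**2 = 81)
H(v) = -76 - sqrt(2)*sqrt(v) (H(v) = (5 - 1*81) - sqrt(v + v) = (5 - 81) - sqrt(2*v) = -76 - sqrt(2)*sqrt(v))
H(D) - 33581 = (-76 - sqrt(2)*sqrt(16)) - 33581 = (-76 - 1*sqrt(2)*4) - 33581 = (-76 - 4*sqrt(2)) - 33581 = -33657 - 4*sqrt(2)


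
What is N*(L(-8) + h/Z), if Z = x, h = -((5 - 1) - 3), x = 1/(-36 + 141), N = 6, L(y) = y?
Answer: -678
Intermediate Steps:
x = 1/105 ≈ 0.0095238
h = -1 (h = -(4 - 3) = -1*1 = -1)
Z = 1/105 ≈ 0.0095238
N*(L(-8) + h/Z) = 6*(-8 - 1/1/105) = 6*(-8 - 1*105) = 6*(-8 - 105) = 6*(-113) = -678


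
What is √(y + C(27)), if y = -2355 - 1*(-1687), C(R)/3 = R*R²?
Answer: √58381 ≈ 241.62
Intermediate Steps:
C(R) = 3*R³ (C(R) = 3*(R*R²) = 3*R³)
y = -668 (y = -2355 + 1687 = -668)
√(y + C(27)) = √(-668 + 3*27³) = √(-668 + 3*19683) = √(-668 + 59049) = √58381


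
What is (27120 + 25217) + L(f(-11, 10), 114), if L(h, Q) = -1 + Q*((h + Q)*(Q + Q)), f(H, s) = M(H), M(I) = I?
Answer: 2729512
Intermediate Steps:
f(H, s) = H
L(h, Q) = -1 + 2*Q**2*(Q + h) (L(h, Q) = -1 + Q*((Q + h)*(2*Q)) = -1 + Q*(2*Q*(Q + h)) = -1 + 2*Q**2*(Q + h))
(27120 + 25217) + L(f(-11, 10), 114) = (27120 + 25217) + (-1 + 2*114**3 + 2*(-11)*114**2) = 52337 + (-1 + 2*1481544 + 2*(-11)*12996) = 52337 + (-1 + 2963088 - 285912) = 52337 + 2677175 = 2729512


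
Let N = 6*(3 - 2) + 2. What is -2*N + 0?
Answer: -16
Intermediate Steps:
N = 8 (N = 6*1 + 2 = 6 + 2 = 8)
-2*N + 0 = -2*8 + 0 = -16 + 0 = -16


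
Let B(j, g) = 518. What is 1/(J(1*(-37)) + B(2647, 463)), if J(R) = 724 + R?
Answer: 1/1205 ≈ 0.00082988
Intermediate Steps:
1/(J(1*(-37)) + B(2647, 463)) = 1/((724 + 1*(-37)) + 518) = 1/((724 - 37) + 518) = 1/(687 + 518) = 1/1205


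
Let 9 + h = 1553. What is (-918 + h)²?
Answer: 391876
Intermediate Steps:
h = 1544 (h = -9 + 1553 = 1544)
(-918 + h)² = (-918 + 1544)² = 626² = 391876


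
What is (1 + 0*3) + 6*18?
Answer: 109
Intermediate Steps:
(1 + 0*3) + 6*18 = (1 + 0) + 108 = 1 + 108 = 109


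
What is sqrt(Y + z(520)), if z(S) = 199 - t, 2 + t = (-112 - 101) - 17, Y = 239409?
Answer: 4*sqrt(14990) ≈ 489.73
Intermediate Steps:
t = -232 (t = -2 + ((-112 - 101) - 17) = -2 + (-213 - 17) = -2 - 230 = -232)
z(S) = 431 (z(S) = 199 - 1*(-232) = 199 + 232 = 431)
sqrt(Y + z(520)) = sqrt(239409 + 431) = sqrt(239840) = 4*sqrt(14990)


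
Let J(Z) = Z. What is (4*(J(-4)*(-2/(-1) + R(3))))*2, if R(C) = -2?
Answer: 0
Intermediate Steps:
(4*(J(-4)*(-2/(-1) + R(3))))*2 = (4*(-4*(-2/(-1) - 2)))*2 = (4*(-4*(-2*(-1) - 2)))*2 = (4*(-4*(2 - 2)))*2 = (4*(-4*0))*2 = (4*0)*2 = 0*2 = 0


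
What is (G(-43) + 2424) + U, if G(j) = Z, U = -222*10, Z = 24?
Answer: 228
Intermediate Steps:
U = -2220
G(j) = 24
(G(-43) + 2424) + U = (24 + 2424) - 2220 = 2448 - 2220 = 228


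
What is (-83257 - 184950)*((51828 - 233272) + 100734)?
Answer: 21646986970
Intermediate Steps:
(-83257 - 184950)*((51828 - 233272) + 100734) = -268207*(-181444 + 100734) = -268207*(-80710) = 21646986970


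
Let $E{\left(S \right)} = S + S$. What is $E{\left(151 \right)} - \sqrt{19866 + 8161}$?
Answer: $302 - \sqrt{28027} \approx 134.59$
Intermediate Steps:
$E{\left(S \right)} = 2 S$
$E{\left(151 \right)} - \sqrt{19866 + 8161} = 2 \cdot 151 - \sqrt{19866 + 8161} = 302 - \sqrt{28027}$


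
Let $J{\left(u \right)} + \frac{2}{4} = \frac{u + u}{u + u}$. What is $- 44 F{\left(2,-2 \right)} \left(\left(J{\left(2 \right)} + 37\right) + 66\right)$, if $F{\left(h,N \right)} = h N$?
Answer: $18216$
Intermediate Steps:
$F{\left(h,N \right)} = N h$
$J{\left(u \right)} = \frac{1}{2}$ ($J{\left(u \right)} = - \frac{1}{2} + \frac{u + u}{u + u} = - \frac{1}{2} + \frac{2 u}{2 u} = - \frac{1}{2} + 2 u \frac{1}{2 u} = - \frac{1}{2} + 1 = \frac{1}{2}$)
$- 44 F{\left(2,-2 \right)} \left(\left(J{\left(2 \right)} + 37\right) + 66\right) = - 44 \left(\left(-2\right) 2\right) \left(\left(\frac{1}{2} + 37\right) + 66\right) = \left(-44\right) \left(-4\right) \left(\frac{75}{2} + 66\right) = 176 \cdot \frac{207}{2} = 18216$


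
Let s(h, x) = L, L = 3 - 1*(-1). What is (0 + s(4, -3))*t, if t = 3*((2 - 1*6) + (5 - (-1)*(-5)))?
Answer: -48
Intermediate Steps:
t = -12 (t = 3*((2 - 6) + (5 - 1*5)) = 3*(-4 + (5 - 5)) = 3*(-4 + 0) = 3*(-4) = -12)
L = 4 (L = 3 + 1 = 4)
s(h, x) = 4
(0 + s(4, -3))*t = (0 + 4)*(-12) = 4*(-12) = -48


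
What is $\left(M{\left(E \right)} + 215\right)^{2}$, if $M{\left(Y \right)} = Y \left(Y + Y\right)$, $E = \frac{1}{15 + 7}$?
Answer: $\frac{2707224961}{58564} \approx 46227.0$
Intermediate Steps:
$E = \frac{1}{22} \approx 0.045455$
$M{\left(Y \right)} = 2 Y^{2}$ ($M{\left(Y \right)} = Y 2 Y = 2 Y^{2}$)
$\left(M{\left(E \right)} + 215\right)^{2} = \left(\frac{2}{484} + 215\right)^{2} = \left(2 \cdot \frac{1}{484} + 215\right)^{2} = \left(\frac{1}{242} + 215\right)^{2} = \left(\frac{52031}{242}\right)^{2} = \frac{2707224961}{58564}$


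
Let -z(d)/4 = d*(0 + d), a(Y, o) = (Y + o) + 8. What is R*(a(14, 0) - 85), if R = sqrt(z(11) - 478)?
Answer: -63*I*sqrt(962) ≈ -1954.0*I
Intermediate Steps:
a(Y, o) = 8 + Y + o
z(d) = -4*d**2 (z(d) = -4*d*(0 + d) = -4*d*d = -4*d**2)
R = I*sqrt(962) (R = sqrt(-4*11**2 - 478) = sqrt(-4*121 - 478) = sqrt(-484 - 478) = sqrt(-962) = I*sqrt(962) ≈ 31.016*I)
R*(a(14, 0) - 85) = (I*sqrt(962))*((8 + 14 + 0) - 85) = (I*sqrt(962))*(22 - 85) = (I*sqrt(962))*(-63) = -63*I*sqrt(962)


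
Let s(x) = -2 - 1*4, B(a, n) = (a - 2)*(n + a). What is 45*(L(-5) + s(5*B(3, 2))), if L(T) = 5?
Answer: -45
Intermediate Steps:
B(a, n) = (-2 + a)*(a + n)
s(x) = -6 (s(x) = -2 - 4 = -6)
45*(L(-5) + s(5*B(3, 2))) = 45*(5 - 6) = 45*(-1) = -45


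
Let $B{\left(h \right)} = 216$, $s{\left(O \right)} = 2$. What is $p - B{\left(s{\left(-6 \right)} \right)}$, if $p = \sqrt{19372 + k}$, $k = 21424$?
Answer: $-216 + 2 \sqrt{10199} \approx -14.02$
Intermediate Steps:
$p = 2 \sqrt{10199}$ ($p = \sqrt{19372 + 21424} = \sqrt{40796} = 2 \sqrt{10199} \approx 201.98$)
$p - B{\left(s{\left(-6 \right)} \right)} = 2 \sqrt{10199} - 216 = -216 + 2 \sqrt{10199}$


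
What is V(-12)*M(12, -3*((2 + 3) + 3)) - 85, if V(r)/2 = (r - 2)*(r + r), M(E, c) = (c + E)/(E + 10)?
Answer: -4967/11 ≈ -451.55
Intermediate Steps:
M(E, c) = (E + c)/(10 + E)
V(r) = 4*r*(-2 + r) (V(r) = 2*((r - 2)*(r + r)) = 2*((-2 + r)*(2*r)) = 2*(2*r*(-2 + r)) = 4*r*(-2 + r))
V(-12)*M(12, -3*((2 + 3) + 3)) - 85 = (4*(-12)*(-2 - 12))*((12 - 3*((2 + 3) + 3))/(10 + 12)) - 85 = (4*(-12)*(-14))*((12 - 3*(5 + 3))/22) - 85 = 672*((12 - 3*8)/22) - 85 = 672*((12 - 24)/22) - 85 = 672*((1/22)*(-12)) - 85 = 672*(-6/11) - 85 = -4032/11 - 85 = -4967/11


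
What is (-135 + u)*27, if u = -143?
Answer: -7506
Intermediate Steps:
(-135 + u)*27 = (-135 - 143)*27 = -278*27 = -7506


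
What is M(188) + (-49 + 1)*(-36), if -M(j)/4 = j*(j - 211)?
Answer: 19024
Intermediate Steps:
M(j) = -4*j*(-211 + j) (M(j) = -4*j*(j - 211) = -4*j*(-211 + j))
M(188) + (-49 + 1)*(-36) = 4*188*(211 - 1*188) + (-49 + 1)*(-36) = 4*188*(211 - 188) - 48*(-36) = 4*188*23 + 1728 = 17296 + 1728 = 19024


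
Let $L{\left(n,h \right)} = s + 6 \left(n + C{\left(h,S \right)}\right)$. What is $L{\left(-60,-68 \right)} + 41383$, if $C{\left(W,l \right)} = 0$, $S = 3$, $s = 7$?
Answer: $41030$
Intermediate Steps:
$L{\left(n,h \right)} = 7 + 6 n$ ($L{\left(n,h \right)} = 7 + 6 \left(n + 0\right) = 7 + 6 n$)
$L{\left(-60,-68 \right)} + 41383 = \left(7 + 6 \left(-60\right)\right) + 41383 = \left(7 - 360\right) + 41383 = -353 + 41383 = 41030$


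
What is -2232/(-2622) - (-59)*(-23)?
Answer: -592637/437 ≈ -1356.1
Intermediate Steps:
-2232/(-2622) - (-59)*(-23) = -2232*(-1/2622) - 1*1357 = 372/437 - 1357 = -592637/437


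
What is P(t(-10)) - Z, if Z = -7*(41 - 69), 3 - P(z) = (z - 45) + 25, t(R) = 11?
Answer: -184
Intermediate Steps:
P(z) = 23 - z (P(z) = 3 - ((z - 45) + 25) = 3 - ((-45 + z) + 25) = 3 - (-20 + z) = 3 + (20 - z) = 23 - z)
Z = 196 (Z = -7*(-28) = 196)
P(t(-10)) - Z = (23 - 1*11) - 1*196 = (23 - 11) - 196 = 12 - 196 = -184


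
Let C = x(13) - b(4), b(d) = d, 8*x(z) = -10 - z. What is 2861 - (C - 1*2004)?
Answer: 38975/8 ≈ 4871.9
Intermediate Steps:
x(z) = -5/4 - z/8 (x(z) = (-10 - z)/8 = -5/4 - z/8)
C = -55/8 (C = (-5/4 - ⅛*13) - 1*4 = (-5/4 - 13/8) - 4 = -23/8 - 4 = -55/8 ≈ -6.8750)
2861 - (C - 1*2004) = 2861 - (-55/8 - 1*2004) = 2861 - (-55/8 - 2004) = 2861 - 1*(-16087/8) = 2861 + 16087/8 = 38975/8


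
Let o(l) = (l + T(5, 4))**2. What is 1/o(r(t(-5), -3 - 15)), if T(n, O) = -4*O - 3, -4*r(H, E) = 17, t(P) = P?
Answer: 16/8649 ≈ 0.0018499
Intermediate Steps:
r(H, E) = -17/4 (r(H, E) = -1/4*17 = -17/4)
T(n, O) = -3 - 4*O
o(l) = (-19 + l)**2 (o(l) = (l + (-3 - 4*4))**2 = (l + (-3 - 16))**2 = (l - 19)**2 = (-19 + l)**2)
1/o(r(t(-5), -3 - 15)) = 1/((-19 - 17/4)**2) = 1/((-93/4)**2) = 1/(8649/16) = 16/8649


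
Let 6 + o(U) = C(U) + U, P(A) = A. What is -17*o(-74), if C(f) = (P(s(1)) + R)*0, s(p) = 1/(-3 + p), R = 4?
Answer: 1360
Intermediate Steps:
C(f) = 0 (C(f) = (1/(-3 + 1) + 4)*0 = (1/(-2) + 4)*0 = (-1/2 + 4)*0 = (7/2)*0 = 0)
o(U) = -6 + U (o(U) = -6 + (0 + U) = -6 + U)
-17*o(-74) = -17*(-6 - 74) = -17*(-80) = 1360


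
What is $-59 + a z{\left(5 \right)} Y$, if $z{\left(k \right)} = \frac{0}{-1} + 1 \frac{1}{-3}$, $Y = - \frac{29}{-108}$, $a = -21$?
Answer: $- \frac{6169}{108} \approx -57.12$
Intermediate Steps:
$Y = \frac{29}{108}$ ($Y = \left(-29\right) \left(- \frac{1}{108}\right) = \frac{29}{108} \approx 0.26852$)
$z{\left(k \right)} = - \frac{1}{3}$ ($z{\left(k \right)} = 0 \left(-1\right) + 1 \left(- \frac{1}{3}\right) = 0 - \frac{1}{3} = - \frac{1}{3}$)
$-59 + a z{\left(5 \right)} Y = -59 + \left(-21\right) \left(- \frac{1}{3}\right) \frac{29}{108} = -59 + 7 \cdot \frac{29}{108} = -59 + \frac{203}{108} = - \frac{6169}{108}$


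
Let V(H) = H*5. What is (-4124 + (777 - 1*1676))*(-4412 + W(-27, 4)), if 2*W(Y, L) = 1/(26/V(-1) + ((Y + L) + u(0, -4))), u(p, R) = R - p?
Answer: 7136020387/322 ≈ 2.2162e+7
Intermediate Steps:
V(H) = 5*H
W(Y, L) = 1/(2*(-46/5 + L + Y)) (W(Y, L) = 1/(2*(26/((5*(-1))) + ((Y + L) + (-4 - 1*0)))) = 1/(2*(26/(-5) + ((L + Y) + (-4 + 0)))) = 1/(2*(26*(-⅕) + ((L + Y) - 4))) = 1/(2*(-26/5 + (-4 + L + Y))) = 1/(2*(-46/5 + L + Y)))
(-4124 + (777 - 1*1676))*(-4412 + W(-27, 4)) = (-4124 + (777 - 1*1676))*(-4412 + 5/(2*(-46 + 5*4 + 5*(-27)))) = (-4124 + (777 - 1676))*(-4412 + 5/(2*(-46 + 20 - 135))) = (-4124 - 899)*(-4412 + (5/2)/(-161)) = -5023*(-4412 + (5/2)*(-1/161)) = -5023*(-4412 - 5/322) = -5023*(-1420669/322) = 7136020387/322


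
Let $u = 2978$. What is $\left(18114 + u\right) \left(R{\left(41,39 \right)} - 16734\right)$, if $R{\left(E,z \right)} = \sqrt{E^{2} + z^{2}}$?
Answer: $-352953528 + 21092 \sqrt{3202} \approx -3.5176 \cdot 10^{8}$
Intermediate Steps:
$\left(18114 + u\right) \left(R{\left(41,39 \right)} - 16734\right) = \left(18114 + 2978\right) \left(\sqrt{41^{2} + 39^{2}} - 16734\right) = 21092 \left(\sqrt{1681 + 1521} - 16734\right) = 21092 \left(\sqrt{3202} - 16734\right) = 21092 \left(-16734 + \sqrt{3202}\right) = -352953528 + 21092 \sqrt{3202}$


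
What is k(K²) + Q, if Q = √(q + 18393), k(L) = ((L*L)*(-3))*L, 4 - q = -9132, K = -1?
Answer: -3 + √27529 ≈ 162.92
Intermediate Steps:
q = 9136 (q = 4 - 1*(-9132) = 4 + 9132 = 9136)
k(L) = -3*L³ (k(L) = (L²*(-3))*L = (-3*L²)*L = -3*L³)
Q = √27529 (Q = √(9136 + 18393) = √27529 ≈ 165.92)
k(K²) + Q = -3*((-1)²)³ + √27529 = -3*1³ + √27529 = -3*1 + √27529 = -3 + √27529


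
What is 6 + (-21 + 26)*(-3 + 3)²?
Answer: 6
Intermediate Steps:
6 + (-21 + 26)*(-3 + 3)² = 6 + 5*0² = 6 + 5*0 = 6 + 0 = 6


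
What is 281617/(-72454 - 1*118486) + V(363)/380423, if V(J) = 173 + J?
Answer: -107031240151/72637967620 ≈ -1.4735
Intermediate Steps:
281617/(-72454 - 1*118486) + V(363)/380423 = 281617/(-72454 - 1*118486) + (173 + 363)/380423 = 281617/(-72454 - 118486) + 536*(1/380423) = 281617/(-190940) + 536/380423 = 281617*(-1/190940) + 536/380423 = -281617/190940 + 536/380423 = -107031240151/72637967620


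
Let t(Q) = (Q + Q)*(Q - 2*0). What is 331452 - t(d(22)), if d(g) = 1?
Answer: 331450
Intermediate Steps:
t(Q) = 2*Q**2 (t(Q) = (2*Q)*(Q + 0) = (2*Q)*Q = 2*Q**2)
331452 - t(d(22)) = 331452 - 2*1**2 = 331452 - 2 = 331450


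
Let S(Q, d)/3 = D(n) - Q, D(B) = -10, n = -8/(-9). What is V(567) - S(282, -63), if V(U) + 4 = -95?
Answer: 777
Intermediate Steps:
V(U) = -99 (V(U) = -4 - 95 = -99)
n = 8/9 (n = -8*(-⅑) = 8/9 ≈ 0.88889)
S(Q, d) = -30 - 3*Q (S(Q, d) = 3*(-10 - Q) = -30 - 3*Q)
V(567) - S(282, -63) = -99 - (-30 - 3*282) = -99 - (-30 - 846) = -99 - 1*(-876) = -99 + 876 = 777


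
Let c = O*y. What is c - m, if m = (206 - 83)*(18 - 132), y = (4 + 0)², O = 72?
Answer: 15174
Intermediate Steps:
y = 16 (y = 4² = 16)
m = -14022 (m = 123*(-114) = -14022)
c = 1152 (c = 72*16 = 1152)
c - m = 1152 - 1*(-14022) = 1152 + 14022 = 15174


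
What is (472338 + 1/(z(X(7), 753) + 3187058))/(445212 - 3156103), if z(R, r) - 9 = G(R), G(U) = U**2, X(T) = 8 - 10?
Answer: -1505374741999/8639802090261 ≈ -0.17424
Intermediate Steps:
X(T) = -2
z(R, r) = 9 + R**2
(472338 + 1/(z(X(7), 753) + 3187058))/(445212 - 3156103) = (472338 + 1/((9 + (-2)**2) + 3187058))/(445212 - 3156103) = (472338 + 1/((9 + 4) + 3187058))/(-2710891) = (472338 + 1/(13 + 3187058))*(-1/2710891) = (472338 + 1/3187071)*(-1/2710891) = (1505374741999/3187071)*(-1/2710891) = -1505374741999/8639802090261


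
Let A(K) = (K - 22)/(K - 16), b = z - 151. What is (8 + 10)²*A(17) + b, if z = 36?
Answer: -1735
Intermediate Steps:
b = -115 (b = 36 - 151 = -115)
A(K) = (-22 + K)/(-16 + K)
(8 + 10)²*A(17) + b = (8 + 10)²*((-22 + 17)/(-16 + 17)) - 115 = 18²*(-5/1) - 115 = 324*(1*(-5)) - 115 = 324*(-5) - 115 = -1620 - 115 = -1735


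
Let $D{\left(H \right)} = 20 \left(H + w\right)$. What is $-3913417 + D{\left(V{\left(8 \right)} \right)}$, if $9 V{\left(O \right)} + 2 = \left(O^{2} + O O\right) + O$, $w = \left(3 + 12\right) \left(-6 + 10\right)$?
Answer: $- \frac{35207273}{9} \approx -3.9119 \cdot 10^{6}$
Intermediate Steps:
$w = 60$ ($w = 15 \cdot 4 = 60$)
$V{\left(O \right)} = - \frac{2}{9} + \frac{O}{9} + \frac{2 O^{2}}{9}$ ($V{\left(O \right)} = - \frac{2}{9} + \frac{\left(O^{2} + O O\right) + O}{9} = - \frac{2}{9} + \frac{\left(O^{2} + O^{2}\right) + O}{9} = - \frac{2}{9} + \frac{2 O^{2} + O}{9} = - \frac{2}{9} + \frac{O + 2 O^{2}}{9} = - \frac{2}{9} + \left(\frac{O}{9} + \frac{2 O^{2}}{9}\right) = - \frac{2}{9} + \frac{O}{9} + \frac{2 O^{2}}{9}$)
$D{\left(H \right)} = 1200 + 20 H$ ($D{\left(H \right)} = 20 \left(H + 60\right) = 20 \left(60 + H\right) = 1200 + 20 H$)
$-3913417 + D{\left(V{\left(8 \right)} \right)} = -3913417 + \left(1200 + 20 \left(- \frac{2}{9} + \frac{1}{9} \cdot 8 + \frac{2 \cdot 8^{2}}{9}\right)\right) = -3913417 + \left(1200 + 20 \left(- \frac{2}{9} + \frac{8}{9} + \frac{2}{9} \cdot 64\right)\right) = -3913417 + \left(1200 + 20 \left(- \frac{2}{9} + \frac{8}{9} + \frac{128}{9}\right)\right) = -3913417 + \left(1200 + 20 \cdot \frac{134}{9}\right) = -3913417 + \left(1200 + \frac{2680}{9}\right) = -3913417 + \frac{13480}{9} = - \frac{35207273}{9}$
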